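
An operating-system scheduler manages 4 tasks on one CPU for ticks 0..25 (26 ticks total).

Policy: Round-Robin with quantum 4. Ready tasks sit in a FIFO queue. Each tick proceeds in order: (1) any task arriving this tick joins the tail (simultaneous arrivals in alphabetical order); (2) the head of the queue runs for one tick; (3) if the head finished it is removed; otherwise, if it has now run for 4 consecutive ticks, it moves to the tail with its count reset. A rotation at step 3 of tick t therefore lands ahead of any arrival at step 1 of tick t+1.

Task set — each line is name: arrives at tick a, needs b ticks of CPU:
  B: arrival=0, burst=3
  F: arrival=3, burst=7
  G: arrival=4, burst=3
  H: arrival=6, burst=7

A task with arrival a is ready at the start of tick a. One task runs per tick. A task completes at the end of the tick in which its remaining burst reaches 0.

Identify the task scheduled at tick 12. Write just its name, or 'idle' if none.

t=0: queue=[B] q_used=0 → run B
t=1: queue=[B] q_used=1 → run B
t=2: queue=[B] q_used=2 → run B
t=3: queue=[F] q_used=0 → run F
t=4: queue=[F,G] q_used=1 → run F
t=5: queue=[F,G] q_used=2 → run F
t=6: queue=[F,G,H] q_used=3 → run F
t=7: queue=[G,H,F] q_used=0 → run G
t=8: queue=[G,H,F] q_used=1 → run G
t=9: queue=[G,H,F] q_used=2 → run G
t=10: queue=[H,F] q_used=0 → run H
t=11: queue=[H,F] q_used=1 → run H
t=12: queue=[H,F] q_used=2 → run H
t=13: queue=[H,F] q_used=3 → run H
t=14: queue=[F,H] q_used=0 → run F
t=15: queue=[F,H] q_used=1 → run F
t=16: queue=[F,H] q_used=2 → run F
t=17: queue=[H] q_used=0 → run H
t=18: queue=[H] q_used=1 → run H
t=19: queue=[H] q_used=2 → run H
t=20: (idle)
t=21: (idle)
t=22: (idle)
t=23: (idle)
t=24: (idle)
t=25: (idle)

running at tick 12 = H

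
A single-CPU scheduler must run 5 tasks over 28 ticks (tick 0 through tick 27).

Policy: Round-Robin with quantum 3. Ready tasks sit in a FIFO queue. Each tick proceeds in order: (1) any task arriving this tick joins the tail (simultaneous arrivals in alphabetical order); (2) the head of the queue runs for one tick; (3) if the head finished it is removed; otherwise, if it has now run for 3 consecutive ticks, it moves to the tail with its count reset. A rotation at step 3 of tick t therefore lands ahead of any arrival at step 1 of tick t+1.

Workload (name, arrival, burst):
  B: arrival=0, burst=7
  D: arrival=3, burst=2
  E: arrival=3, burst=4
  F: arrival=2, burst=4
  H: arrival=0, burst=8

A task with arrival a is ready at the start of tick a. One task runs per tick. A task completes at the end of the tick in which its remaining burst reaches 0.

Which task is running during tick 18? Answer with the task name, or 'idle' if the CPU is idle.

running at tick 18 = H

t=0: queue=[B,H] q_used=0 → run B
t=1: queue=[B,H] q_used=1 → run B
t=2: queue=[B,H,F] q_used=2 → run B
t=3: queue=[H,F,B,D,E] q_used=0 → run H
t=4: queue=[H,F,B,D,E] q_used=1 → run H
t=5: queue=[H,F,B,D,E] q_used=2 → run H
t=6: queue=[F,B,D,E,H] q_used=0 → run F
t=7: queue=[F,B,D,E,H] q_used=1 → run F
t=8: queue=[F,B,D,E,H] q_used=2 → run F
t=9: queue=[B,D,E,H,F] q_used=0 → run B
t=10: queue=[B,D,E,H,F] q_used=1 → run B
t=11: queue=[B,D,E,H,F] q_used=2 → run B
t=12: queue=[D,E,H,F,B] q_used=0 → run D
t=13: queue=[D,E,H,F,B] q_used=1 → run D
t=14: queue=[E,H,F,B] q_used=0 → run E
t=15: queue=[E,H,F,B] q_used=1 → run E
t=16: queue=[E,H,F,B] q_used=2 → run E
t=17: queue=[H,F,B,E] q_used=0 → run H
t=18: queue=[H,F,B,E] q_used=1 → run H
t=19: queue=[H,F,B,E] q_used=2 → run H
t=20: queue=[F,B,E,H] q_used=0 → run F
t=21: queue=[B,E,H] q_used=0 → run B
t=22: queue=[E,H] q_used=0 → run E
t=23: queue=[H] q_used=0 → run H
t=24: queue=[H] q_used=1 → run H
t=25: (idle)
t=26: (idle)
t=27: (idle)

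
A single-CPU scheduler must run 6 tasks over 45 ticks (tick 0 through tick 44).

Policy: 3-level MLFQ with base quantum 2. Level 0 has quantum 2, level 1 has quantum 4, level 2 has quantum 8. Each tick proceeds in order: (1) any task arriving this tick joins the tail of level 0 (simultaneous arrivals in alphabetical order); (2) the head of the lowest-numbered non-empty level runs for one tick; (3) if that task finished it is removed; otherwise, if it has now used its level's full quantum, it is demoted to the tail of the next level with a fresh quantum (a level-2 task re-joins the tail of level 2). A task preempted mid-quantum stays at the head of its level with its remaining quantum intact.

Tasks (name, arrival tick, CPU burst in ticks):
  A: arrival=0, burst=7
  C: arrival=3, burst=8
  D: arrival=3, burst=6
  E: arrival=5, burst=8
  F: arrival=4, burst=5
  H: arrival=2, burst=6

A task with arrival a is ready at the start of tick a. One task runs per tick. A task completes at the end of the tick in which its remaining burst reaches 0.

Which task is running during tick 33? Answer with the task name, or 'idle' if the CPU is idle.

t=0: L0/L1/L2 = A/-/- → run A
t=1: L0/L1/L2 = A/-/- → run A
t=2: L0/L1/L2 = H/A/- → run H
t=3: L0/L1/L2 = HCD/A/- → run H
t=4: L0/L1/L2 = CDF/AH/- → run C
t=5: L0/L1/L2 = CDFE/AH/- → run C
t=6: L0/L1/L2 = DFE/AHC/- → run D
t=7: L0/L1/L2 = DFE/AHC/- → run D
t=8: L0/L1/L2 = FE/AHCD/- → run F
t=9: L0/L1/L2 = FE/AHCD/- → run F
t=10: L0/L1/L2 = E/AHCDF/- → run E
t=11: L0/L1/L2 = E/AHCDF/- → run E
t=12: L0/L1/L2 = -/AHCDFE/- → run A
t=13: L0/L1/L2 = -/AHCDFE/- → run A
t=14: L0/L1/L2 = -/AHCDFE/- → run A
t=15: L0/L1/L2 = -/AHCDFE/- → run A
t=16: L0/L1/L2 = -/HCDFE/A → run H
t=17: L0/L1/L2 = -/HCDFE/A → run H
t=18: L0/L1/L2 = -/HCDFE/A → run H
t=19: L0/L1/L2 = -/HCDFE/A → run H
t=20: L0/L1/L2 = -/CDFE/A → run C
t=21: L0/L1/L2 = -/CDFE/A → run C
t=22: L0/L1/L2 = -/CDFE/A → run C
t=23: L0/L1/L2 = -/CDFE/A → run C
t=24: L0/L1/L2 = -/DFE/AC → run D
t=25: L0/L1/L2 = -/DFE/AC → run D
t=26: L0/L1/L2 = -/DFE/AC → run D
t=27: L0/L1/L2 = -/DFE/AC → run D
t=28: L0/L1/L2 = -/FE/AC → run F
t=29: L0/L1/L2 = -/FE/AC → run F
t=30: L0/L1/L2 = -/FE/AC → run F
t=31: L0/L1/L2 = -/E/AC → run E
t=32: L0/L1/L2 = -/E/AC → run E
t=33: L0/L1/L2 = -/E/AC → run E
t=34: L0/L1/L2 = -/E/AC → run E
t=35: L0/L1/L2 = -/-/ACE → run A
t=36: L0/L1/L2 = -/-/CE → run C
t=37: L0/L1/L2 = -/-/CE → run C
t=38: L0/L1/L2 = -/-/E → run E
t=39: L0/L1/L2 = -/-/E → run E
t=40: (idle)
t=41: (idle)
t=42: (idle)
t=43: (idle)
t=44: (idle)

running at tick 33 = E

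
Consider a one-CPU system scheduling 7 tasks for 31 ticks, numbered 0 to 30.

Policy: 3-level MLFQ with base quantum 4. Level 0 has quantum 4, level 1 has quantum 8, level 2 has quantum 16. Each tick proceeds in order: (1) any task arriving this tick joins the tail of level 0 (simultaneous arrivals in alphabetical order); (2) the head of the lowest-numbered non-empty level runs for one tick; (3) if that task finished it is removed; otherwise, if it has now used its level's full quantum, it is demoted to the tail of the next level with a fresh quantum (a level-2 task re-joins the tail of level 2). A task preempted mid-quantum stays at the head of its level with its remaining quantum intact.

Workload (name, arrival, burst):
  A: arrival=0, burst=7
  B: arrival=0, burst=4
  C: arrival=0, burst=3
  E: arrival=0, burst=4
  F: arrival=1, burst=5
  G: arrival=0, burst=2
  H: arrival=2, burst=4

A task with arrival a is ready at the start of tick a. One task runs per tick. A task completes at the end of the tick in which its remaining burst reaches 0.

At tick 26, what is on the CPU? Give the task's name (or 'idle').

t=0: L0/L1/L2 = ABCEG/-/- → run A
t=1: L0/L1/L2 = ABCEGF/-/- → run A
t=2: L0/L1/L2 = ABCEGFH/-/- → run A
t=3: L0/L1/L2 = ABCEGFH/-/- → run A
t=4: L0/L1/L2 = BCEGFH/A/- → run B
t=5: L0/L1/L2 = BCEGFH/A/- → run B
t=6: L0/L1/L2 = BCEGFH/A/- → run B
t=7: L0/L1/L2 = BCEGFH/A/- → run B
t=8: L0/L1/L2 = CEGFH/A/- → run C
t=9: L0/L1/L2 = CEGFH/A/- → run C
t=10: L0/L1/L2 = CEGFH/A/- → run C
t=11: L0/L1/L2 = EGFH/A/- → run E
t=12: L0/L1/L2 = EGFH/A/- → run E
t=13: L0/L1/L2 = EGFH/A/- → run E
t=14: L0/L1/L2 = EGFH/A/- → run E
t=15: L0/L1/L2 = GFH/A/- → run G
t=16: L0/L1/L2 = GFH/A/- → run G
t=17: L0/L1/L2 = FH/A/- → run F
t=18: L0/L1/L2 = FH/A/- → run F
t=19: L0/L1/L2 = FH/A/- → run F
t=20: L0/L1/L2 = FH/A/- → run F
t=21: L0/L1/L2 = H/AF/- → run H
t=22: L0/L1/L2 = H/AF/- → run H
t=23: L0/L1/L2 = H/AF/- → run H
t=24: L0/L1/L2 = H/AF/- → run H
t=25: L0/L1/L2 = -/AF/- → run A
t=26: L0/L1/L2 = -/AF/- → run A
t=27: L0/L1/L2 = -/AF/- → run A
t=28: L0/L1/L2 = -/F/- → run F
t=29: (idle)
t=30: (idle)

running at tick 26 = A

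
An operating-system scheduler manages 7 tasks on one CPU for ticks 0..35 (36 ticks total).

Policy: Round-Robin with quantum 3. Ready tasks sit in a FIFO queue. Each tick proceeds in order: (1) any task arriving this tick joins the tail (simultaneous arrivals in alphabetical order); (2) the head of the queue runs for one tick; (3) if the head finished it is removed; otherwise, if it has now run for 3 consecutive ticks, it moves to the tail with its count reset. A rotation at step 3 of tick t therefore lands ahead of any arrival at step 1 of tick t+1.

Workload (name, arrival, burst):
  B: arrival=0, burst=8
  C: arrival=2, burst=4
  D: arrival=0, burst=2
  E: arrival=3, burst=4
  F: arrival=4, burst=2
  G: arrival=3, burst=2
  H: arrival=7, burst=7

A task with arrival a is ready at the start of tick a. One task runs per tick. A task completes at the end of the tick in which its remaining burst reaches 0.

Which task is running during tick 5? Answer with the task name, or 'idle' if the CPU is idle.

t=0: queue=[B,D] q_used=0 → run B
t=1: queue=[B,D] q_used=1 → run B
t=2: queue=[B,D,C] q_used=2 → run B
t=3: queue=[D,C,B,E,G] q_used=0 → run D
t=4: queue=[D,C,B,E,G,F] q_used=1 → run D
t=5: queue=[C,B,E,G,F] q_used=0 → run C
t=6: queue=[C,B,E,G,F] q_used=1 → run C
t=7: queue=[C,B,E,G,F,H] q_used=2 → run C
t=8: queue=[B,E,G,F,H,C] q_used=0 → run B
t=9: queue=[B,E,G,F,H,C] q_used=1 → run B
t=10: queue=[B,E,G,F,H,C] q_used=2 → run B
t=11: queue=[E,G,F,H,C,B] q_used=0 → run E
t=12: queue=[E,G,F,H,C,B] q_used=1 → run E
t=13: queue=[E,G,F,H,C,B] q_used=2 → run E
t=14: queue=[G,F,H,C,B,E] q_used=0 → run G
t=15: queue=[G,F,H,C,B,E] q_used=1 → run G
t=16: queue=[F,H,C,B,E] q_used=0 → run F
t=17: queue=[F,H,C,B,E] q_used=1 → run F
t=18: queue=[H,C,B,E] q_used=0 → run H
t=19: queue=[H,C,B,E] q_used=1 → run H
t=20: queue=[H,C,B,E] q_used=2 → run H
t=21: queue=[C,B,E,H] q_used=0 → run C
t=22: queue=[B,E,H] q_used=0 → run B
t=23: queue=[B,E,H] q_used=1 → run B
t=24: queue=[E,H] q_used=0 → run E
t=25: queue=[H] q_used=0 → run H
t=26: queue=[H] q_used=1 → run H
t=27: queue=[H] q_used=2 → run H
t=28: queue=[H] q_used=0 → run H
t=29: (idle)
t=30: (idle)
t=31: (idle)
t=32: (idle)
t=33: (idle)
t=34: (idle)
t=35: (idle)

running at tick 5 = C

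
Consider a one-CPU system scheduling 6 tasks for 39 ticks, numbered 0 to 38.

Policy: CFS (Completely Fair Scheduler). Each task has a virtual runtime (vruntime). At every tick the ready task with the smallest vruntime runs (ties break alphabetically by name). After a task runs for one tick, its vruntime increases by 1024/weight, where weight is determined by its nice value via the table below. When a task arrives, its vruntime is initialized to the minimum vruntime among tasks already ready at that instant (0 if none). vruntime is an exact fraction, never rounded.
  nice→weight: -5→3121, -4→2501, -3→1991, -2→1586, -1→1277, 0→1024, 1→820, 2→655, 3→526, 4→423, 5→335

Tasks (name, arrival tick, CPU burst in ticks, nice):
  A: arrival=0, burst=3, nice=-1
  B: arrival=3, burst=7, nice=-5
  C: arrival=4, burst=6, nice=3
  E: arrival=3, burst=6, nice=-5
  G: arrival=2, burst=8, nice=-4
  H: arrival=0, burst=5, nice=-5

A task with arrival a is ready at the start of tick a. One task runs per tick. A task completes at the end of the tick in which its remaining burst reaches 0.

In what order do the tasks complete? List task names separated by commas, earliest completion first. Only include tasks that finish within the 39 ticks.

t=0: vr[A=0 H=0] → run A
t=1: vr[A=1024/1277 H=0] → run H
t=2: vr[A=1024/1277 G=1024/3121 H=1024/3121] → run G
t=3: vr[A=1024/1277 B=1024/3121 E=1024/3121 G=5756928/7805621 H=1024/3121] → run B
t=4: vr[A=1024/1277 B=2048/3121 C=1024/3121 E=1024/3121 G=5756928/7805621 H=1024/3121] → run C
t=5: vr[A=1024/1277 B=2048/3121 C=1867264/820823 E=1024/3121 G=5756928/7805621 H=1024/3121] → run E
t=6: vr[A=1024/1277 B=2048/3121 C=1867264/820823 E=2048/3121 G=5756928/7805621 H=1024/3121] → run H
t=7: vr[A=1024/1277 B=2048/3121 C=1867264/820823 E=2048/3121 G=5756928/7805621 H=2048/3121] → run B
t=8: vr[A=1024/1277 B=3072/3121 C=1867264/820823 E=2048/3121 G=5756928/7805621 H=2048/3121] → run E
t=9: vr[A=1024/1277 B=3072/3121 C=1867264/820823 E=3072/3121 G=5756928/7805621 H=2048/3121] → run H
t=10: vr[A=1024/1277 B=3072/3121 C=1867264/820823 E=3072/3121 G=5756928/7805621 H=3072/3121] → run G
t=11: vr[A=1024/1277 B=3072/3121 C=1867264/820823 E=3072/3121 G=8952832/7805621 H=3072/3121] → run A
t=12: vr[A=2048/1277 B=3072/3121 C=1867264/820823 E=3072/3121 G=8952832/7805621 H=3072/3121] → run B
t=13: vr[A=2048/1277 B=4096/3121 C=1867264/820823 E=3072/3121 G=8952832/7805621 H=3072/3121] → run E
t=14: vr[A=2048/1277 B=4096/3121 C=1867264/820823 E=4096/3121 G=8952832/7805621 H=3072/3121] → run H
t=15: vr[A=2048/1277 B=4096/3121 C=1867264/820823 E=4096/3121 G=8952832/7805621 H=4096/3121] → run G
t=16: vr[A=2048/1277 B=4096/3121 C=1867264/820823 E=4096/3121 G=12148736/7805621 H=4096/3121] → run B
t=17: vr[A=2048/1277 B=5120/3121 C=1867264/820823 E=4096/3121 G=12148736/7805621 H=4096/3121] → run E
t=18: vr[A=2048/1277 B=5120/3121 C=1867264/820823 E=5120/3121 G=12148736/7805621 H=4096/3121] → run H
t=19: vr[A=2048/1277 B=5120/3121 C=1867264/820823 E=5120/3121 G=12148736/7805621] → run G
t=20: vr[A=2048/1277 B=5120/3121 C=1867264/820823 E=5120/3121 G=15344640/7805621] → run A
t=21: vr[B=5120/3121 C=1867264/820823 E=5120/3121 G=15344640/7805621] → run B
t=22: vr[B=6144/3121 C=1867264/820823 E=5120/3121 G=15344640/7805621] → run E
t=23: vr[B=6144/3121 C=1867264/820823 E=6144/3121 G=15344640/7805621] → run G
t=24: vr[B=6144/3121 C=1867264/820823 E=6144/3121 G=18540544/7805621] → run B
t=25: vr[B=7168/3121 C=1867264/820823 E=6144/3121 G=18540544/7805621] → run E
t=26: vr[B=7168/3121 C=1867264/820823 G=18540544/7805621] → run C
t=27: vr[B=7168/3121 C=3465216/820823 G=18540544/7805621] → run B
t=28: vr[C=3465216/820823 G=18540544/7805621] → run G
t=29: vr[C=3465216/820823 G=21736448/7805621] → run G
t=30: vr[C=3465216/820823 G=24932352/7805621] → run G
t=31: vr[C=3465216/820823] → run C
t=32: vr[C=5063168/820823] → run C
t=33: vr[C=6661120/820823] → run C
t=34: vr[C=8259072/820823] → run C
t=35: (idle)
t=36: (idle)
t=37: (idle)
t=38: (idle)

completion order = H, A, E, B, G, C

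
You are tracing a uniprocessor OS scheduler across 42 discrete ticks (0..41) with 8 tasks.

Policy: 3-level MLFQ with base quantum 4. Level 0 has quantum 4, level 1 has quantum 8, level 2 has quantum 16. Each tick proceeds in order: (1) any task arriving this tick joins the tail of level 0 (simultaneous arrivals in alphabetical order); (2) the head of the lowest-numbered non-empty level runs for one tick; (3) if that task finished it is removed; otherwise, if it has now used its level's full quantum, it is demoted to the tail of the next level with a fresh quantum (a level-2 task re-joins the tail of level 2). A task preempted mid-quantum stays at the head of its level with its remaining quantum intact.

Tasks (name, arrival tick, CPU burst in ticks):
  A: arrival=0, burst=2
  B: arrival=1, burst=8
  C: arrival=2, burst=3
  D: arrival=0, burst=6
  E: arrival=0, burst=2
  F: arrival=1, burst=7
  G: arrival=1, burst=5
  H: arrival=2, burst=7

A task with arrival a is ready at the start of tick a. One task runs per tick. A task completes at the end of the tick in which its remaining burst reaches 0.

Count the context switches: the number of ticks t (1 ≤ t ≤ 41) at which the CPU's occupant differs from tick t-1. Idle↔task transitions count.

t=0: L0/L1/L2 = ADE/-/- → run A
t=1: L0/L1/L2 = ADEBFG/-/- → run A
t=2: L0/L1/L2 = DEBFGCH/-/- → run D
t=3: L0/L1/L2 = DEBFGCH/-/- → run D
t=4: L0/L1/L2 = DEBFGCH/-/- → run D
t=5: L0/L1/L2 = DEBFGCH/-/- → run D
t=6: L0/L1/L2 = EBFGCH/D/- → run E
t=7: L0/L1/L2 = EBFGCH/D/- → run E
t=8: L0/L1/L2 = BFGCH/D/- → run B
t=9: L0/L1/L2 = BFGCH/D/- → run B
t=10: L0/L1/L2 = BFGCH/D/- → run B
t=11: L0/L1/L2 = BFGCH/D/- → run B
t=12: L0/L1/L2 = FGCH/DB/- → run F
t=13: L0/L1/L2 = FGCH/DB/- → run F
t=14: L0/L1/L2 = FGCH/DB/- → run F
t=15: L0/L1/L2 = FGCH/DB/- → run F
t=16: L0/L1/L2 = GCH/DBF/- → run G
t=17: L0/L1/L2 = GCH/DBF/- → run G
t=18: L0/L1/L2 = GCH/DBF/- → run G
t=19: L0/L1/L2 = GCH/DBF/- → run G
t=20: L0/L1/L2 = CH/DBFG/- → run C
t=21: L0/L1/L2 = CH/DBFG/- → run C
t=22: L0/L1/L2 = CH/DBFG/- → run C
t=23: L0/L1/L2 = H/DBFG/- → run H
t=24: L0/L1/L2 = H/DBFG/- → run H
t=25: L0/L1/L2 = H/DBFG/- → run H
t=26: L0/L1/L2 = H/DBFG/- → run H
t=27: L0/L1/L2 = -/DBFGH/- → run D
t=28: L0/L1/L2 = -/DBFGH/- → run D
t=29: L0/L1/L2 = -/BFGH/- → run B
t=30: L0/L1/L2 = -/BFGH/- → run B
t=31: L0/L1/L2 = -/BFGH/- → run B
t=32: L0/L1/L2 = -/BFGH/- → run B
t=33: L0/L1/L2 = -/FGH/- → run F
t=34: L0/L1/L2 = -/FGH/- → run F
t=35: L0/L1/L2 = -/FGH/- → run F
t=36: L0/L1/L2 = -/GH/- → run G
t=37: L0/L1/L2 = -/H/- → run H
t=38: L0/L1/L2 = -/H/- → run H
t=39: L0/L1/L2 = -/H/- → run H
t=40: (idle)
t=41: (idle)

context switches = 13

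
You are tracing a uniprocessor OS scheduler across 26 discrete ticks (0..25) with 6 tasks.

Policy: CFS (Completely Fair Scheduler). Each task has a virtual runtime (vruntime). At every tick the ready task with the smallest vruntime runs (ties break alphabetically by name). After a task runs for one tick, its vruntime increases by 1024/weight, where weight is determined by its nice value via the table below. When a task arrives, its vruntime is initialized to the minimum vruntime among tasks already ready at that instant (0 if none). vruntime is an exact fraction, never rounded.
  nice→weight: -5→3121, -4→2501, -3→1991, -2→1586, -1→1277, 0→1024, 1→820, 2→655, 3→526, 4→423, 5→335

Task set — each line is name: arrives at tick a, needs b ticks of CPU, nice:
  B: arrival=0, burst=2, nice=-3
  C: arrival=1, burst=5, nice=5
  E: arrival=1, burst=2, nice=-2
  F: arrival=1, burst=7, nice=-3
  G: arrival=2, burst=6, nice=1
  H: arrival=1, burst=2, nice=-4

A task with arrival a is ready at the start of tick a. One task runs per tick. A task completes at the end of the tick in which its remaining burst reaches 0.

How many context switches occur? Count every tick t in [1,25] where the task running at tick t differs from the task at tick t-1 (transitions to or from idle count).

t=0: vr[B=0] → run B
t=1: vr[B=1024/1991 C=1024/1991 E=1024/1991 F=1024/1991 H=1024/1991] → run B
t=2: vr[C=1024/1991 E=1024/1991 F=1024/1991 G=1024/1991 H=1024/1991] → run C
t=3: vr[C=2381824/666985 E=1024/1991 F=1024/1991 G=1024/1991 H=1024/1991] → run E
t=4: vr[C=2381824/666985 E=1831424/1578863 F=1024/1991 G=1024/1991 H=1024/1991] → run F
t=5: vr[C=2381824/666985 E=1831424/1578863 F=2048/1991 G=1024/1991 H=1024/1991] → run G
t=6: vr[C=2381824/666985 E=1831424/1578863 F=2048/1991 G=719616/408155 H=1024/1991] → run H
t=7: vr[C=2381824/666985 E=1831424/1578863 F=2048/1991 G=719616/408155 H=4599808/4979491] → run H
t=8: vr[C=2381824/666985 E=1831424/1578863 F=2048/1991 G=719616/408155] → run F
t=9: vr[C=2381824/666985 E=1831424/1578863 F=3072/1991 G=719616/408155] → run E
t=10: vr[C=2381824/666985 F=3072/1991 G=719616/408155] → run F
t=11: vr[C=2381824/666985 F=4096/1991 G=719616/408155] → run G
t=12: vr[C=2381824/666985 F=4096/1991 G=1229312/408155] → run F
t=13: vr[C=2381824/666985 F=5120/1991 G=1229312/408155] → run F
t=14: vr[C=2381824/666985 F=6144/1991 G=1229312/408155] → run G
t=15: vr[C=2381824/666985 F=6144/1991 G=1739008/408155] → run F
t=16: vr[C=2381824/666985 F=7168/1991 G=1739008/408155] → run C
t=17: vr[C=4420608/666985 F=7168/1991 G=1739008/408155] → run F
t=18: vr[C=4420608/666985 G=1739008/408155] → run G
t=19: vr[C=4420608/666985 G=2248704/408155] → run G
t=20: vr[C=4420608/666985 G=551680/81631] → run C
t=21: vr[C=6459392/666985 G=551680/81631] → run G
t=22: vr[C=6459392/666985] → run C
t=23: vr[C=8498176/666985] → run C
t=24: (idle)
t=25: (idle)

context switches = 19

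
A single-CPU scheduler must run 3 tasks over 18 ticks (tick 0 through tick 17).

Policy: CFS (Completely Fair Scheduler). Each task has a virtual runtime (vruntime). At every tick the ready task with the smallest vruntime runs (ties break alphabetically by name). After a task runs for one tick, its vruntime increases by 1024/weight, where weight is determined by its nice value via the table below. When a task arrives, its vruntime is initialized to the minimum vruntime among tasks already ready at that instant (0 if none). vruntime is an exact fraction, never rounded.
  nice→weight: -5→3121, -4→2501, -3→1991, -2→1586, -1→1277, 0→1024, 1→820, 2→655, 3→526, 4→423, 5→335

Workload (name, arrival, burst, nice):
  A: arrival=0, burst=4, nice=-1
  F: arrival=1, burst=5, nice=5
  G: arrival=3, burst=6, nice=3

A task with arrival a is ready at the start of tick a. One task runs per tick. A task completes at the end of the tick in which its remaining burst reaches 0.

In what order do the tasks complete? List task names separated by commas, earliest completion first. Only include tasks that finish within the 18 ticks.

completion order = A, G, F

t=0: vr[A=0] → run A
t=1: vr[A=1024/1277 F=1024/1277] → run A
t=2: vr[A=2048/1277 F=1024/1277] → run F
t=3: vr[A=2048/1277 F=1650688/427795 G=2048/1277] → run A
t=4: vr[A=3072/1277 F=1650688/427795 G=2048/1277] → run G
t=5: vr[A=3072/1277 F=1650688/427795 G=1192448/335851] → run A
t=6: vr[F=1650688/427795 G=1192448/335851] → run G
t=7: vr[F=1650688/427795 G=1846272/335851] → run F
t=8: vr[F=2958336/427795 G=1846272/335851] → run G
t=9: vr[F=2958336/427795 G=2500096/335851] → run F
t=10: vr[F=4265984/427795 G=2500096/335851] → run G
t=11: vr[F=4265984/427795 G=3153920/335851] → run G
t=12: vr[F=4265984/427795 G=3807744/335851] → run F
t=13: vr[F=5573632/427795 G=3807744/335851] → run G
t=14: vr[F=5573632/427795] → run F
t=15: (idle)
t=16: (idle)
t=17: (idle)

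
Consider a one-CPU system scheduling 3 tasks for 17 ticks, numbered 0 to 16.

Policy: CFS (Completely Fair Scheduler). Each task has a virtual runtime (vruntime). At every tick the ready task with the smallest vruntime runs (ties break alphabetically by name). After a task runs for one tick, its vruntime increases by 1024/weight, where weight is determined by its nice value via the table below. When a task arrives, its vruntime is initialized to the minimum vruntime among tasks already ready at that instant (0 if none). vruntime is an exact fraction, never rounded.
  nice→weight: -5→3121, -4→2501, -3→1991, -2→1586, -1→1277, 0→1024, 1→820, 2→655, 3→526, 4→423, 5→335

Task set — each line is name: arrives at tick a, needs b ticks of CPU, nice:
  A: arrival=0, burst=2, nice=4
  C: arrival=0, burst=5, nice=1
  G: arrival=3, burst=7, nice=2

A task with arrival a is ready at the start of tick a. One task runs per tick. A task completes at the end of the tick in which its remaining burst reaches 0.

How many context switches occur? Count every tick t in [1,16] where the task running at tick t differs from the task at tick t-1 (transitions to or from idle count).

t=0: vr[A=0 C=0] → run A
t=1: vr[A=1024/423 C=0] → run C
t=2: vr[A=1024/423 C=256/205] → run C
t=3: vr[A=1024/423 C=512/205 G=1024/423] → run A
t=4: vr[C=512/205 G=1024/423] → run G
t=5: vr[C=512/205 G=1103872/277065] → run C
t=6: vr[C=768/205 G=1103872/277065] → run C
t=7: vr[C=1024/205 G=1103872/277065] → run G
t=8: vr[C=1024/205 G=1537024/277065] → run C
t=9: vr[G=1537024/277065] → run G
t=10: vr[G=1970176/277065] → run G
t=11: vr[G=2403328/277065] → run G
t=12: vr[G=567296/55413] → run G
t=13: vr[G=3269632/277065] → run G
t=14: (idle)
t=15: (idle)
t=16: (idle)

context switches = 8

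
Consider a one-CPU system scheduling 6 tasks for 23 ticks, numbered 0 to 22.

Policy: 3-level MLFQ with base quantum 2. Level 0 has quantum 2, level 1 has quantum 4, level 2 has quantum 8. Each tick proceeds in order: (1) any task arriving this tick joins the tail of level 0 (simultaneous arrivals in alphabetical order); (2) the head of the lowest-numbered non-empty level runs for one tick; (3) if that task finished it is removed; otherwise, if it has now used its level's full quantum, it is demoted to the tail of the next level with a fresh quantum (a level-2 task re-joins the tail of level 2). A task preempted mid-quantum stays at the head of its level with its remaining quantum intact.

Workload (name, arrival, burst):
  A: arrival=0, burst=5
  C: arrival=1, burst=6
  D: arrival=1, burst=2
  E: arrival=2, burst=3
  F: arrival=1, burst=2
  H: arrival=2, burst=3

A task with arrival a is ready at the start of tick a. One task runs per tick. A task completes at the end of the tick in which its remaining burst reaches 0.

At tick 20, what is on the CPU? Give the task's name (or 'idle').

t=0: L0/L1/L2 = A/-/- → run A
t=1: L0/L1/L2 = ACDF/-/- → run A
t=2: L0/L1/L2 = CDFEH/A/- → run C
t=3: L0/L1/L2 = CDFEH/A/- → run C
t=4: L0/L1/L2 = DFEH/AC/- → run D
t=5: L0/L1/L2 = DFEH/AC/- → run D
t=6: L0/L1/L2 = FEH/AC/- → run F
t=7: L0/L1/L2 = FEH/AC/- → run F
t=8: L0/L1/L2 = EH/AC/- → run E
t=9: L0/L1/L2 = EH/AC/- → run E
t=10: L0/L1/L2 = H/ACE/- → run H
t=11: L0/L1/L2 = H/ACE/- → run H
t=12: L0/L1/L2 = -/ACEH/- → run A
t=13: L0/L1/L2 = -/ACEH/- → run A
t=14: L0/L1/L2 = -/ACEH/- → run A
t=15: L0/L1/L2 = -/CEH/- → run C
t=16: L0/L1/L2 = -/CEH/- → run C
t=17: L0/L1/L2 = -/CEH/- → run C
t=18: L0/L1/L2 = -/CEH/- → run C
t=19: L0/L1/L2 = -/EH/- → run E
t=20: L0/L1/L2 = -/H/- → run H
t=21: (idle)
t=22: (idle)

running at tick 20 = H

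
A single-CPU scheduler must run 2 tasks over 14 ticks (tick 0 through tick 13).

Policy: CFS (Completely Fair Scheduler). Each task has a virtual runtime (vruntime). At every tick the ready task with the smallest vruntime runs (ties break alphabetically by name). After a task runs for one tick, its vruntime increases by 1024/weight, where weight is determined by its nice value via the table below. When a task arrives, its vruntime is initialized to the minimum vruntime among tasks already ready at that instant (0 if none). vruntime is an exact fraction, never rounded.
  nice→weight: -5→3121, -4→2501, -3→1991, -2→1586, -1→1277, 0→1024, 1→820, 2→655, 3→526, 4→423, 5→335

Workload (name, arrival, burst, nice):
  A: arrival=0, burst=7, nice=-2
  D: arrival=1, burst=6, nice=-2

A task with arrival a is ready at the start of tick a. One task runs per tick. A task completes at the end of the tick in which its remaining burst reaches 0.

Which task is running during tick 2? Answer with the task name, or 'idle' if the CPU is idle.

t=0: vr[A=0] → run A
t=1: vr[A=512/793 D=512/793] → run A
t=2: vr[A=1024/793 D=512/793] → run D
t=3: vr[A=1024/793 D=1024/793] → run A
t=4: vr[A=1536/793 D=1024/793] → run D
t=5: vr[A=1536/793 D=1536/793] → run A
t=6: vr[A=2048/793 D=1536/793] → run D
t=7: vr[A=2048/793 D=2048/793] → run A
t=8: vr[A=2560/793 D=2048/793] → run D
t=9: vr[A=2560/793 D=2560/793] → run A
t=10: vr[A=3072/793 D=2560/793] → run D
t=11: vr[A=3072/793 D=3072/793] → run A
t=12: vr[D=3072/793] → run D
t=13: (idle)

running at tick 2 = D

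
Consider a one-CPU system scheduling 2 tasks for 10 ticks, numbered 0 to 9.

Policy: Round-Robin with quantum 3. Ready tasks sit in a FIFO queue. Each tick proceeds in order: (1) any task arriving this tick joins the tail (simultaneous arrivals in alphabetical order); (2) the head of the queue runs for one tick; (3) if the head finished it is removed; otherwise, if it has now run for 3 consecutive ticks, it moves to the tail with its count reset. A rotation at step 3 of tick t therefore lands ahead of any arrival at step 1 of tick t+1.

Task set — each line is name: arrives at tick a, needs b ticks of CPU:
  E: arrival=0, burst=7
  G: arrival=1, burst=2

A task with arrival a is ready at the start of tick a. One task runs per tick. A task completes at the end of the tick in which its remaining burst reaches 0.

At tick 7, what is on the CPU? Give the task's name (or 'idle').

t=0: queue=[E] q_used=0 → run E
t=1: queue=[E,G] q_used=1 → run E
t=2: queue=[E,G] q_used=2 → run E
t=3: queue=[G,E] q_used=0 → run G
t=4: queue=[G,E] q_used=1 → run G
t=5: queue=[E] q_used=0 → run E
t=6: queue=[E] q_used=1 → run E
t=7: queue=[E] q_used=2 → run E
t=8: queue=[E] q_used=0 → run E
t=9: (idle)

running at tick 7 = E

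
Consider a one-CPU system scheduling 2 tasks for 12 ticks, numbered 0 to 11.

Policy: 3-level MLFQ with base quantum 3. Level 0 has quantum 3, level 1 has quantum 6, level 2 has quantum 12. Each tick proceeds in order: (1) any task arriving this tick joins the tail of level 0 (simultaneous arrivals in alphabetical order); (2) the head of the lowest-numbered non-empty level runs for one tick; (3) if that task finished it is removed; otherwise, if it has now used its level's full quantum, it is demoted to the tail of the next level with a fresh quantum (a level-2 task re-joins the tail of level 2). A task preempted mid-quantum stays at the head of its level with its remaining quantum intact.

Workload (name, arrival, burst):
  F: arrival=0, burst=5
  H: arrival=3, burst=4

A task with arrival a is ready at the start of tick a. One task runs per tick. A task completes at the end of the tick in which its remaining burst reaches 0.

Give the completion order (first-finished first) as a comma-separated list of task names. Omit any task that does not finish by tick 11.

completion order = F, H

t=0: L0/L1/L2 = F/-/- → run F
t=1: L0/L1/L2 = F/-/- → run F
t=2: L0/L1/L2 = F/-/- → run F
t=3: L0/L1/L2 = H/F/- → run H
t=4: L0/L1/L2 = H/F/- → run H
t=5: L0/L1/L2 = H/F/- → run H
t=6: L0/L1/L2 = -/FH/- → run F
t=7: L0/L1/L2 = -/FH/- → run F
t=8: L0/L1/L2 = -/H/- → run H
t=9: (idle)
t=10: (idle)
t=11: (idle)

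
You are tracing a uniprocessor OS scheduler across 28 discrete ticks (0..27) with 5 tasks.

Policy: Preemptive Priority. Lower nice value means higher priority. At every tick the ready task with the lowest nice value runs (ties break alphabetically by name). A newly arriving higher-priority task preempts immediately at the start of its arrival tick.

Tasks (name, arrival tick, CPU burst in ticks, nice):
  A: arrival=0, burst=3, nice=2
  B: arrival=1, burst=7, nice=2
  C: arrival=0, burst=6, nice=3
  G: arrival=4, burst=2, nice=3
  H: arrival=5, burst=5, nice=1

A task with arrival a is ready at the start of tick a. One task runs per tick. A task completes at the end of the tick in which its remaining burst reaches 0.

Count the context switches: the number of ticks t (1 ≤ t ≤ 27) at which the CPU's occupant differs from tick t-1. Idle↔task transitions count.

t=0: ready={A,C} → run A
t=1: ready={A,B,C} → run A
t=2: ready={A,B,C} → run A
t=3: ready={B,C} → run B
t=4: ready={B,C,G} → run B
t=5: ready={B,C,G,H} → run H
t=6: ready={B,C,G,H} → run H
t=7: ready={B,C,G,H} → run H
t=8: ready={B,C,G,H} → run H
t=9: ready={B,C,G,H} → run H
t=10: ready={B,C,G} → run B
t=11: ready={B,C,G} → run B
t=12: ready={B,C,G} → run B
t=13: ready={B,C,G} → run B
t=14: ready={B,C,G} → run B
t=15: ready={C,G} → run C
t=16: ready={C,G} → run C
t=17: ready={C,G} → run C
t=18: ready={C,G} → run C
t=19: ready={C,G} → run C
t=20: ready={C,G} → run C
t=21: ready={G} → run G
t=22: ready={G} → run G
t=23: (idle)
t=24: (idle)
t=25: (idle)
t=26: (idle)
t=27: (idle)

context switches = 6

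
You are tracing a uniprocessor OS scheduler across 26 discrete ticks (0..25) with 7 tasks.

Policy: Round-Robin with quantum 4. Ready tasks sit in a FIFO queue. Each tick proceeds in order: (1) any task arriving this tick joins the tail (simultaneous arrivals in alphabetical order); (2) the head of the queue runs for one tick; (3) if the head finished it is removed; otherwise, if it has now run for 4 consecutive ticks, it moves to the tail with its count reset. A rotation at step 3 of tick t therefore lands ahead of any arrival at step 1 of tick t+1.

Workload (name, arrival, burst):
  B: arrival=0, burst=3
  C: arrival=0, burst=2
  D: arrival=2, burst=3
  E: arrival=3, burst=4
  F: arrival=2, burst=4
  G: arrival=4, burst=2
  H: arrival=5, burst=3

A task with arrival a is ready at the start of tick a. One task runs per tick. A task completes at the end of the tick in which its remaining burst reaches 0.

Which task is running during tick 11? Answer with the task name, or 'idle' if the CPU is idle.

t=0: queue=[B,C] q_used=0 → run B
t=1: queue=[B,C] q_used=1 → run B
t=2: queue=[B,C,D,F] q_used=2 → run B
t=3: queue=[C,D,F,E] q_used=0 → run C
t=4: queue=[C,D,F,E,G] q_used=1 → run C
t=5: queue=[D,F,E,G,H] q_used=0 → run D
t=6: queue=[D,F,E,G,H] q_used=1 → run D
t=7: queue=[D,F,E,G,H] q_used=2 → run D
t=8: queue=[F,E,G,H] q_used=0 → run F
t=9: queue=[F,E,G,H] q_used=1 → run F
t=10: queue=[F,E,G,H] q_used=2 → run F
t=11: queue=[F,E,G,H] q_used=3 → run F
t=12: queue=[E,G,H] q_used=0 → run E
t=13: queue=[E,G,H] q_used=1 → run E
t=14: queue=[E,G,H] q_used=2 → run E
t=15: queue=[E,G,H] q_used=3 → run E
t=16: queue=[G,H] q_used=0 → run G
t=17: queue=[G,H] q_used=1 → run G
t=18: queue=[H] q_used=0 → run H
t=19: queue=[H] q_used=1 → run H
t=20: queue=[H] q_used=2 → run H
t=21: (idle)
t=22: (idle)
t=23: (idle)
t=24: (idle)
t=25: (idle)

running at tick 11 = F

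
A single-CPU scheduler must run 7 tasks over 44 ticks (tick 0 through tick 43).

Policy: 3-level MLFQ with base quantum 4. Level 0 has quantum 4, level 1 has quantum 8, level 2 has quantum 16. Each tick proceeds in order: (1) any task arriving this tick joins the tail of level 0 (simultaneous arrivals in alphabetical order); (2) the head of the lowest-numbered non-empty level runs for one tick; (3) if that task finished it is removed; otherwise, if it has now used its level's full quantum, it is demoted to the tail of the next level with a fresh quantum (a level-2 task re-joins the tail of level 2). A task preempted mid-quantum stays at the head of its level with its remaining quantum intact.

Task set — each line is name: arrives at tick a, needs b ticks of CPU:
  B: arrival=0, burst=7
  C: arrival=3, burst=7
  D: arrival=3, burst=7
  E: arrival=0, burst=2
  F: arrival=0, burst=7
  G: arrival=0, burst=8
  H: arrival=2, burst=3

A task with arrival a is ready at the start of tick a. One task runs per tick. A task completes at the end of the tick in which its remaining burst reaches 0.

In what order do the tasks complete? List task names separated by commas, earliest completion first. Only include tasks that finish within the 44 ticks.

t=0: L0/L1/L2 = BEFG/-/- → run B
t=1: L0/L1/L2 = BEFG/-/- → run B
t=2: L0/L1/L2 = BEFGH/-/- → run B
t=3: L0/L1/L2 = BEFGHCD/-/- → run B
t=4: L0/L1/L2 = EFGHCD/B/- → run E
t=5: L0/L1/L2 = EFGHCD/B/- → run E
t=6: L0/L1/L2 = FGHCD/B/- → run F
t=7: L0/L1/L2 = FGHCD/B/- → run F
t=8: L0/L1/L2 = FGHCD/B/- → run F
t=9: L0/L1/L2 = FGHCD/B/- → run F
t=10: L0/L1/L2 = GHCD/BF/- → run G
t=11: L0/L1/L2 = GHCD/BF/- → run G
t=12: L0/L1/L2 = GHCD/BF/- → run G
t=13: L0/L1/L2 = GHCD/BF/- → run G
t=14: L0/L1/L2 = HCD/BFG/- → run H
t=15: L0/L1/L2 = HCD/BFG/- → run H
t=16: L0/L1/L2 = HCD/BFG/- → run H
t=17: L0/L1/L2 = CD/BFG/- → run C
t=18: L0/L1/L2 = CD/BFG/- → run C
t=19: L0/L1/L2 = CD/BFG/- → run C
t=20: L0/L1/L2 = CD/BFG/- → run C
t=21: L0/L1/L2 = D/BFGC/- → run D
t=22: L0/L1/L2 = D/BFGC/- → run D
t=23: L0/L1/L2 = D/BFGC/- → run D
t=24: L0/L1/L2 = D/BFGC/- → run D
t=25: L0/L1/L2 = -/BFGCD/- → run B
t=26: L0/L1/L2 = -/BFGCD/- → run B
t=27: L0/L1/L2 = -/BFGCD/- → run B
t=28: L0/L1/L2 = -/FGCD/- → run F
t=29: L0/L1/L2 = -/FGCD/- → run F
t=30: L0/L1/L2 = -/FGCD/- → run F
t=31: L0/L1/L2 = -/GCD/- → run G
t=32: L0/L1/L2 = -/GCD/- → run G
t=33: L0/L1/L2 = -/GCD/- → run G
t=34: L0/L1/L2 = -/GCD/- → run G
t=35: L0/L1/L2 = -/CD/- → run C
t=36: L0/L1/L2 = -/CD/- → run C
t=37: L0/L1/L2 = -/CD/- → run C
t=38: L0/L1/L2 = -/D/- → run D
t=39: L0/L1/L2 = -/D/- → run D
t=40: L0/L1/L2 = -/D/- → run D
t=41: (idle)
t=42: (idle)
t=43: (idle)

completion order = E, H, B, F, G, C, D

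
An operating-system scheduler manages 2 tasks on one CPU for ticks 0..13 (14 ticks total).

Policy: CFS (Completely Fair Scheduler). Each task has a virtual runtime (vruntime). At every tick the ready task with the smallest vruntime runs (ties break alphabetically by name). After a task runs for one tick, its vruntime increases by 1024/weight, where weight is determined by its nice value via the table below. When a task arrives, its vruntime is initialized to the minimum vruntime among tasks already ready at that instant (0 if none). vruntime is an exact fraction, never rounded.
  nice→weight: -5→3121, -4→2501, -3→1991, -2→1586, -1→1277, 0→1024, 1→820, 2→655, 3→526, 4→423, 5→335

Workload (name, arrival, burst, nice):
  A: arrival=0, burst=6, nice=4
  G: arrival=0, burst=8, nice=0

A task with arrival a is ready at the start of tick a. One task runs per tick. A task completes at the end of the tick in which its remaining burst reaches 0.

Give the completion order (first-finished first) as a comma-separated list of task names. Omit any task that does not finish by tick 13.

t=0: vr[A=0 G=0] → run A
t=1: vr[A=1024/423 G=0] → run G
t=2: vr[A=1024/423 G=1] → run G
t=3: vr[A=1024/423 G=2] → run G
t=4: vr[A=1024/423 G=3] → run A
t=5: vr[A=2048/423 G=3] → run G
t=6: vr[A=2048/423 G=4] → run G
t=7: vr[A=2048/423 G=5] → run A
t=8: vr[A=1024/141 G=5] → run G
t=9: vr[A=1024/141 G=6] → run G
t=10: vr[A=1024/141 G=7] → run G
t=11: vr[A=1024/141] → run A
t=12: vr[A=4096/423] → run A
t=13: vr[A=5120/423] → run A

completion order = G, A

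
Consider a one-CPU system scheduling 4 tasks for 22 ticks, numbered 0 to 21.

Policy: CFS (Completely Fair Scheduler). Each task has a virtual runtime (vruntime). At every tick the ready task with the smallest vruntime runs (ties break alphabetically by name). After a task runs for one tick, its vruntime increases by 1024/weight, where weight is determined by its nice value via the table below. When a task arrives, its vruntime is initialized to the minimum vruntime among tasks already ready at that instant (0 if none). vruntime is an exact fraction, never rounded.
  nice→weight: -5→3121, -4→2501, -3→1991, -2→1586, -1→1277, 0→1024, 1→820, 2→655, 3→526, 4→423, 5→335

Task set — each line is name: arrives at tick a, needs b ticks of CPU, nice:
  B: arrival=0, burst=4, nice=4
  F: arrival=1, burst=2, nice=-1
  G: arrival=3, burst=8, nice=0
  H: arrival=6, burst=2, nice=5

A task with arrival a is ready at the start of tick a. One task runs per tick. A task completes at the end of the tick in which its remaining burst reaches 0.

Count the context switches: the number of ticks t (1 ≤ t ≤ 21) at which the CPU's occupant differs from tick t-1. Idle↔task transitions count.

t=0: vr[B=0] → run B
t=1: vr[B=1024/423 F=1024/423] → run B
t=2: vr[B=2048/423 F=1024/423] → run F
t=3: vr[B=2048/423 F=1740800/540171 G=1740800/540171] → run F
t=4: vr[B=2048/423 G=1740800/540171] → run G
t=5: vr[B=2048/423 G=2280971/540171] → run G
t=6: vr[B=2048/423 G=2821142/540171 H=2048/423] → run B
t=7: vr[B=1024/141 G=2821142/540171 H=2048/423] → run H
t=8: vr[B=1024/141 G=2821142/540171 H=1119232/141705] → run G
t=9: vr[B=1024/141 G=3361313/540171 H=1119232/141705] → run G
t=10: vr[B=1024/141 G=3901484/540171 H=1119232/141705] → run G
t=11: vr[B=1024/141 G=4441655/540171 H=1119232/141705] → run B
t=12: vr[G=4441655/540171 H=1119232/141705] → run H
t=13: vr[G=4441655/540171] → run G
t=14: vr[G=4981826/540171] → run G
t=15: vr[G=5521997/540171] → run G
t=16: (idle)
t=17: (idle)
t=18: (idle)
t=19: (idle)
t=20: (idle)
t=21: (idle)

context switches = 9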